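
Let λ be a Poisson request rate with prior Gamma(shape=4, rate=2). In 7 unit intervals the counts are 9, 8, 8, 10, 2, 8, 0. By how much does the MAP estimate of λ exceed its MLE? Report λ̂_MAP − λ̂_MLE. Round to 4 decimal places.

Σxᵢ = 45. Posterior is Gamma(49, 9); MAP = (49−1)/9 = 48/9 ≈ 5.33333.
MLE = x̄ = 45/7 ≈ 6.42857.
Difference = 48/9 − 45/7 = -23/21 ≈ -1.0952.

MAP − MLE = -1.0952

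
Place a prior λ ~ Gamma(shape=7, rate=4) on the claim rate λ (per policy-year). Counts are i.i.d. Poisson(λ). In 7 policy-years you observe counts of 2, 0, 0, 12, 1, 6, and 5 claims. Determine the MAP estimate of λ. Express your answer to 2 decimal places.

λ̂_MAP = 2.91

Σxᵢ = 2+0+0+12+1+6+5 = 26, with n = 7.
Posterior ∝ λ^6e^(−4λ) · λ^26e^(−7λ) = λ^32e^(−11λ), i.e. Gamma(shape=33, rate=11).
The mode of a Gamma(a, b) with a ≥ 1 (shape–rate) is (a−1)/b = 32/11 ≈ 2.91.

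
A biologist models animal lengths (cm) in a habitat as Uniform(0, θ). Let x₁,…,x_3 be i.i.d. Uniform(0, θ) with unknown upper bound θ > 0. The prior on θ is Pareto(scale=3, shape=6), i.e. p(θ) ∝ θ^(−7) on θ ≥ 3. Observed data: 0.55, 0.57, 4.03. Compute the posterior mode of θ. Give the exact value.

θ̂_MAP = 4.03

The Uniform(0, θ) likelihood is θ^(−n) for θ ≥ max(xᵢ), zero otherwise. Here max(xᵢ) = 4.03.
Posterior ∝ θ^(−7) · θ^(−3) = θ^(−10) on θ ≥ max(3, 4.03) = 4.03.
This density is strictly decreasing in θ, so the posterior mode lies at the lower boundary of the support.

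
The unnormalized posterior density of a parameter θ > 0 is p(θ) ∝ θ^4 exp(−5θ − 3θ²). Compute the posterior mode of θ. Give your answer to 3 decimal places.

θ̂_MAP = 0.500

ℓ'(θ) = 4/θ − 5 − 6θ. Setting this to zero and multiplying by θ: 6θ² + 5θ − 4 = 0.
θ = (−5 + √(5² + 4·6·4)) / (2·6) = (−5 + √121) / 12 = (−5 + 11)/12 = 1/2.
ℓ''(θ) = −4/θ² − 6 < 0, confirming a maximum.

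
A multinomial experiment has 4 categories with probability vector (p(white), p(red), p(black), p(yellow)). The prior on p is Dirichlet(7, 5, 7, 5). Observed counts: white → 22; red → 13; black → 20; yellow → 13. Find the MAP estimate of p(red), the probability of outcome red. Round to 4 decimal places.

The posterior is Dirichlet(αᵢ + nᵢ) = Dirichlet(29, 18, 27, 18).
For a Dirichlet(a₁,…,a_K) with all aᵢ > 1, the mode has j-th component (aⱼ − 1)/(Σaᵢ − K).
Here Σaᵢ = 92 and K = 4, so p(red) = (18 − 1)/(92 − 4) = 17/88 ≈ 0.1932.

MAP estimate of p(red) = 0.1932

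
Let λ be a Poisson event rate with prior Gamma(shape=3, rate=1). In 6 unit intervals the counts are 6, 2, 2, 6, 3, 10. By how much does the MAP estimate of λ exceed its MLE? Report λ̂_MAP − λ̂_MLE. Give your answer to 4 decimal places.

MAP − MLE = -0.4048

Σxᵢ = 29. Posterior is Gamma(32, 7); MAP = (32−1)/7 = 31/7 ≈ 4.42857.
MLE = x̄ = 29/6 ≈ 4.83333.
Difference = 31/7 − 29/6 = -17/42 ≈ -0.4048.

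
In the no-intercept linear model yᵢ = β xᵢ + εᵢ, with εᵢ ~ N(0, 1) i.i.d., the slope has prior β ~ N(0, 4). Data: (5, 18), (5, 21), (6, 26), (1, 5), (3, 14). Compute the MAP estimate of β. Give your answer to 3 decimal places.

log p(β | y) = −Σ(yᵢ − βxᵢ)²/(2·1) − β²/(2·4) + const.
Setting the derivative to zero: Σxᵢ(yᵢ − βxᵢ)/1 − β/4 = 0, so β = Σxᵢyᵢ / (Σxᵢ² + σ²/τ²).
Σxᵢyᵢ = 5·18 + 5·21 + 6·26 + 1·5 + 3·14 = 398; Σxᵢ² = 96; σ²/τ² = 0.25.
β̂_MAP = 398 / (96 + 0.25) = 398/96.25 ≈ 4.135.

β̂_MAP = 4.135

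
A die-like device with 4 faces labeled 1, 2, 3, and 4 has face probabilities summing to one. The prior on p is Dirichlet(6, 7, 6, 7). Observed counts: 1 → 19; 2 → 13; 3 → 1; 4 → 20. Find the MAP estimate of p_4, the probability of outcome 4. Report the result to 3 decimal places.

MAP estimate: 0.347

The posterior is Dirichlet(αᵢ + nᵢ) = Dirichlet(25, 20, 7, 27).
For a Dirichlet(a₁,…,a_K) with all aᵢ > 1, the mode has j-th component (aⱼ − 1)/(Σaᵢ − K).
Here Σaᵢ = 79 and K = 4, so p_4 = (27 − 1)/(79 − 4) = 26/75 ≈ 0.347.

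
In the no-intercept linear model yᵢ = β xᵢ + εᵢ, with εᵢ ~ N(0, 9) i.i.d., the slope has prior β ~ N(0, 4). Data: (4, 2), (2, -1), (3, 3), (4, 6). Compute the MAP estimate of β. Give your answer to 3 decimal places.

β̂_MAP = 0.825

log p(β | y) = −Σ(yᵢ − βxᵢ)²/(2·9) − β²/(2·4) + const.
Setting the derivative to zero: Σxᵢ(yᵢ − βxᵢ)/9 − β/4 = 0, so β = Σxᵢyᵢ / (Σxᵢ² + σ²/τ²).
Σxᵢyᵢ = 4·2 + 2·(-1) + 3·3 + 4·6 = 39; Σxᵢ² = 45; σ²/τ² = 2.25.
β̂_MAP = 39 / (45 + 2.25) = 39/47.25 ≈ 0.825.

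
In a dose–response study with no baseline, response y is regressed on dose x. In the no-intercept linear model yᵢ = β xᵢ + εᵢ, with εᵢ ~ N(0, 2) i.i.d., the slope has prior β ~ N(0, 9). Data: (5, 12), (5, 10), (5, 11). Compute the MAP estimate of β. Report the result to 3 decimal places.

log p(β | y) = −Σ(yᵢ − βxᵢ)²/(2·2) − β²/(2·9) + const.
Setting the derivative to zero: Σxᵢ(yᵢ − βxᵢ)/2 − β/9 = 0, so β = Σxᵢyᵢ / (Σxᵢ² + σ²/τ²).
Σxᵢyᵢ = 5·12 + 5·10 + 5·11 = 165; Σxᵢ² = 75; σ²/τ² = 2/9.
β̂_MAP = 165 / (75 + 2/9) = 165/(677/9) = 1485/677 ≈ 2.194.

β̂_MAP = 2.194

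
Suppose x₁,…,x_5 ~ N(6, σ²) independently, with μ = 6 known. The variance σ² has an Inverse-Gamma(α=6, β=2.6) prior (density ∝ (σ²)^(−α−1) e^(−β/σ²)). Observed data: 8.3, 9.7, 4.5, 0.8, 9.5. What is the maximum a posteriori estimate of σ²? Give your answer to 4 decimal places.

σ̂²_MAP = 3.4589

Sum of squared deviations about the known mean: SS = (8.3−6)² + (9.7−6)² + (4.5−6)² + (0.8−6)² + (9.5−6)² = 60.52.
The Normal likelihood contributes (σ²)^(−n/2) exp(−SS/(2σ²)), so the posterior is Inverse-Gamma(α + n/2, β + SS/2) = Inverse-Gamma(8.5, 32.86).
The mode of Inverse-Gamma(a, b) is b/(a+1) = 32.86/9.5 ≈ 3.4589.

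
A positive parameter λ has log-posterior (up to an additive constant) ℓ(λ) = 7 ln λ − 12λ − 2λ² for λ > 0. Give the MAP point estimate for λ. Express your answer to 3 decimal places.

ℓ'(λ) = 7/λ − 12 − 4λ. Setting this to zero and multiplying by λ: 4λ² + 12λ − 7 = 0.
λ = (−12 + √(12² + 4·4·7)) / (2·4) = (−12 + √256) / 8 = (−12 + 16)/8 = 1/2.
ℓ''(λ) = −7/λ² − 4 < 0, confirming a maximum.

λ̂_MAP = 0.500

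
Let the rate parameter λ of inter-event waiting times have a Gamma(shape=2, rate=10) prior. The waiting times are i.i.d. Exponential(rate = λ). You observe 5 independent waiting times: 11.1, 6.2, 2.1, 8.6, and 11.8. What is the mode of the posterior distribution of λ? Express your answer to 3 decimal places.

λ̂_MAP = 0.120

The Exponential(rate=λ) likelihood is ∝ λ^n e^(−λΣtᵢ). Here n = 5 and Σtᵢ = 11.1 + 6.2 + 2.1 + 8.6 + 11.8 = 39.8.
Posterior ∝ λe^(−10λ) · λ^5e^(−39.8λ) = λ^6e^(−49.8λ), i.e. Gamma(7, 49.8).
Mode = (a−1)/b = 6/49.8 ≈ 0.120.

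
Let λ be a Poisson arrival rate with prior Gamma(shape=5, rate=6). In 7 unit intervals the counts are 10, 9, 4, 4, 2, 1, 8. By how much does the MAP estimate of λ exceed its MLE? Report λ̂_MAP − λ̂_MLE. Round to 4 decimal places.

MAP − MLE = -2.1978

Σxᵢ = 38. Posterior is Gamma(43, 13); MAP = (43−1)/13 = 42/13 ≈ 3.23077.
MLE = x̄ = 38/7 ≈ 5.42857.
Difference = 42/13 − 38/7 = -200/91 ≈ -2.1978.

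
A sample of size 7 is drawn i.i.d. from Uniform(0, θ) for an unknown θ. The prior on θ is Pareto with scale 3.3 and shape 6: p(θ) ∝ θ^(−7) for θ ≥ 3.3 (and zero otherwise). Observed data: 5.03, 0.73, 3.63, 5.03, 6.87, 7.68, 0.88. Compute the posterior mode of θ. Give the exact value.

θ̂_MAP = 7.68

The Uniform(0, θ) likelihood is θ^(−n) for θ ≥ max(xᵢ), zero otherwise. Here max(xᵢ) = 7.68.
Posterior ∝ θ^(−7) · θ^(−7) = θ^(−14) on θ ≥ max(3.3, 7.68) = 7.68.
This density is strictly decreasing in θ, so the posterior mode lies at the lower boundary of the support.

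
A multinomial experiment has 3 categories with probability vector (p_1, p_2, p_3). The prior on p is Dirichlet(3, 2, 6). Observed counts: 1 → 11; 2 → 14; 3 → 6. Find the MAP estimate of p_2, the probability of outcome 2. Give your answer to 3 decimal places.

MAP estimate: 0.385

The posterior is Dirichlet(αᵢ + nᵢ) = Dirichlet(14, 16, 12).
For a Dirichlet(a₁,…,a_K) with all aᵢ > 1, the mode has j-th component (aⱼ − 1)/(Σaᵢ − K).
Here Σaᵢ = 42 and K = 3, so p_2 = (16 − 1)/(42 − 3) = 15/39 ≈ 0.385.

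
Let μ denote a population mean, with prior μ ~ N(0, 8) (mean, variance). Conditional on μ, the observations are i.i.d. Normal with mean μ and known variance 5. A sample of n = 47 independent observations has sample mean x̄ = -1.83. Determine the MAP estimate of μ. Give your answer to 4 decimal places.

μ̂_MAP = -1.8060

n = 47, x̄ = -1.83.
For a Normal prior and Normal likelihood with known variance, the posterior is Normal; its mode equals its mean, the precision-weighted average.
Prior precision 1/σ₀² = 1/8 = 0.125; data precision n/σ² = 47/5 = 9.4.
μ̂ = (0.125·0 + 9.4·(-1.83)) / (0.125 + 9.4) = (-17.202)/9.525 = -5734/3175 ≈ -1.8060.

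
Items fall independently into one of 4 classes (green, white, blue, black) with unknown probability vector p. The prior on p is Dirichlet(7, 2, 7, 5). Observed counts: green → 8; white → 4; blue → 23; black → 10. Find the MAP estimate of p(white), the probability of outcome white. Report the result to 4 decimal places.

The posterior is Dirichlet(αᵢ + nᵢ) = Dirichlet(15, 6, 30, 15).
For a Dirichlet(a₁,…,a_K) with all aᵢ > 1, the mode has j-th component (aⱼ − 1)/(Σaᵢ − K).
Here Σaᵢ = 66 and K = 4, so p(white) = (6 − 1)/(66 − 4) = 5/62 ≈ 0.0806.

MAP estimate of p(white) = 0.0806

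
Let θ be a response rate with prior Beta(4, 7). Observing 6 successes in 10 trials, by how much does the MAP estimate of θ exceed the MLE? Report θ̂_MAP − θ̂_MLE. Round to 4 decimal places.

MAP − MLE = -0.1263

Posterior is Beta(10, 11); MAP = (10−1)/(21−2) = 9/19 ≈ 0.47368.
MLE ignores the prior: θ̂_MLE = k/n = 6/10 ≈ 0.60000.
Difference = 9/19 − 6/10 = -12/95 ≈ -0.1263.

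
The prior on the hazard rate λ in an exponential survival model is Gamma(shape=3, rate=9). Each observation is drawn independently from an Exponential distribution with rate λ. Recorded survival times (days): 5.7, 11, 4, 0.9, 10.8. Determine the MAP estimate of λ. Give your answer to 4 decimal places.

The Exponential(rate=λ) likelihood is ∝ λ^n e^(−λΣtᵢ). Here n = 5 and Σtᵢ = 5.7 + 11 + 4 + 0.9 + 10.8 = 32.4.
Posterior ∝ λ^2e^(−9λ) · λ^5e^(−32.4λ) = λ^7e^(−41.4λ), i.e. Gamma(8, 41.4).
Mode = (a−1)/b = 7/41.4 ≈ 0.1691.

λ̂_MAP = 0.1691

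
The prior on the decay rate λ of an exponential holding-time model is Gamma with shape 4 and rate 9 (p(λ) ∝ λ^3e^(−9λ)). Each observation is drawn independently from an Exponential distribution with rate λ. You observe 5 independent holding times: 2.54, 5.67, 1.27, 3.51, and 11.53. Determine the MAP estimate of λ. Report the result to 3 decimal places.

λ̂_MAP = 0.239

The Exponential(rate=λ) likelihood is ∝ λ^n e^(−λΣtᵢ). Here n = 5 and Σtᵢ = 2.54 + 5.67 + 1.27 + 3.51 + 11.53 = 24.52.
Posterior ∝ λ^3e^(−9λ) · λ^5e^(−24.52λ) = λ^8e^(−33.52λ), i.e. Gamma(9, 33.52).
Mode = (a−1)/b = 8/33.52 ≈ 0.239.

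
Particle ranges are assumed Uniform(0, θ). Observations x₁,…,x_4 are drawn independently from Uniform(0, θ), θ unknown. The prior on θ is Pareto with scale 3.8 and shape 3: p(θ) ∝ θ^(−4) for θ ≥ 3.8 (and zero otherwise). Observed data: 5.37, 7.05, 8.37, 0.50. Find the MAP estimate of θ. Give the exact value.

θ̂_MAP = 8.37

The Uniform(0, θ) likelihood is θ^(−n) for θ ≥ max(xᵢ), zero otherwise. Here max(xᵢ) = 8.37.
Posterior ∝ θ^(−4) · θ^(−4) = θ^(−8) on θ ≥ max(3.8, 8.37) = 8.37.
This density is strictly decreasing in θ, so the posterior mode lies at the lower boundary of the support.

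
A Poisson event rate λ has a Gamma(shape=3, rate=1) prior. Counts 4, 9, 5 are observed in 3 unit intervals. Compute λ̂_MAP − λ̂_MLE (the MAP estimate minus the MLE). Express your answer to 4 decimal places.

MAP − MLE = -1.0000

Σxᵢ = 18. Posterior is Gamma(21, 4); MAP = (21−1)/4 = 20/4 ≈ 5.00000.
MLE = x̄ = 18/3 ≈ 6.00000.
Difference = 20/4 − 18/3 = -1 ≈ -1.0000.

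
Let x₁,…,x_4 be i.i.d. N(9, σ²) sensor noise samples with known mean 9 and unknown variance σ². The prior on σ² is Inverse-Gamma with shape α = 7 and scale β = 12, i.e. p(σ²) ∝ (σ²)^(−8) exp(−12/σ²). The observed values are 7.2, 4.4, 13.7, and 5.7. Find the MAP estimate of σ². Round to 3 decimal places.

Sum of squared deviations about the known mean: SS = (7.2−9)² + (4.4−9)² + (13.7−9)² + (5.7−9)² = 57.38.
The Normal likelihood contributes (σ²)^(−n/2) exp(−SS/(2σ²)), so the posterior is Inverse-Gamma(α + n/2, β + SS/2) = Inverse-Gamma(9, 40.69).
The mode of Inverse-Gamma(a, b) is b/(a+1) = 40.69/10 ≈ 4.069.

σ̂²_MAP = 4.069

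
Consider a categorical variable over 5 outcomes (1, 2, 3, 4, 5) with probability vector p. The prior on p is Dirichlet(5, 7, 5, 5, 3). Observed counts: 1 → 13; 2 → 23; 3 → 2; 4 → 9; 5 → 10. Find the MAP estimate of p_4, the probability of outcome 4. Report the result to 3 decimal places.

The posterior is Dirichlet(αᵢ + nᵢ) = Dirichlet(18, 30, 7, 14, 13).
For a Dirichlet(a₁,…,a_K) with all aᵢ > 1, the mode has j-th component (aⱼ − 1)/(Σaᵢ − K).
Here Σaᵢ = 82 and K = 5, so p_4 = (14 − 1)/(82 − 5) = 13/77 ≈ 0.169.

MAP estimate: 0.169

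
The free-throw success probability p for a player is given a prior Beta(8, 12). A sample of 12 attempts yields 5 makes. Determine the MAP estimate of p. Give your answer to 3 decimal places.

Prior: Beta(8, 12).
Data: 5 successes in 12 trials. The binomial likelihood contributes p^5(1−p)^7, so the posterior is Beta(8+5, 12+7) = Beta(13, 19).
For Beta(a, b) with a, b > 1 the mode is (a−1)/(a+b−2) = 12/30 ≈ 0.400.

p̂_MAP = 0.400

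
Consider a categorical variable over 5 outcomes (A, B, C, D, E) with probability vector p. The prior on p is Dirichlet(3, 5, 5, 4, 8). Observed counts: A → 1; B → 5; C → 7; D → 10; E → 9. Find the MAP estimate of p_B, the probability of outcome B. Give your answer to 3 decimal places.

MAP estimate of p_B = 0.173

The posterior is Dirichlet(αᵢ + nᵢ) = Dirichlet(4, 10, 12, 14, 17).
For a Dirichlet(a₁,…,a_K) with all aᵢ > 1, the mode has j-th component (aⱼ − 1)/(Σaᵢ − K).
Here Σaᵢ = 57 and K = 5, so p_B = (10 − 1)/(57 − 5) = 9/52 ≈ 0.173.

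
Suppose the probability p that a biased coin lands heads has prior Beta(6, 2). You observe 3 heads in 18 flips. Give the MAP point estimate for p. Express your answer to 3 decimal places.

Prior: Beta(6, 2).
Data: 3 successes in 18 trials. The binomial likelihood contributes p^3(1−p)^15, so the posterior is Beta(6+3, 2+15) = Beta(9, 17).
For Beta(a, b) with a, b > 1 the mode is (a−1)/(a+b−2) = 8/24 ≈ 0.333.

p̂_MAP = 0.333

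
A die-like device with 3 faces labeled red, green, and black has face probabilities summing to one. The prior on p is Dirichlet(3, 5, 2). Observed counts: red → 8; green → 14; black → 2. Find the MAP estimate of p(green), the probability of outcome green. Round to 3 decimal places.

MAP estimate of p(green) = 0.581

The posterior is Dirichlet(αᵢ + nᵢ) = Dirichlet(11, 19, 4).
For a Dirichlet(a₁,…,a_K) with all aᵢ > 1, the mode has j-th component (aⱼ − 1)/(Σaᵢ − K).
Here Σaᵢ = 34 and K = 3, so p(green) = (19 − 1)/(34 − 3) = 18/31 ≈ 0.581.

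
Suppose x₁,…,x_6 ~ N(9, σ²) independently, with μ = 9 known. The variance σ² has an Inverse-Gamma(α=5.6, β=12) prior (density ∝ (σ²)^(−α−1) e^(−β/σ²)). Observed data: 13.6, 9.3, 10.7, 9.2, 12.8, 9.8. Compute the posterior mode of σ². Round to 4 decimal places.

Sum of squared deviations about the known mean: SS = (13.6−9)² + (9.3−9)² + (10.7−9)² + (9.2−9)² + (12.8−9)² + (9.8−9)² = 39.26.
The Normal likelihood contributes (σ²)^(−n/2) exp(−SS/(2σ²)), so the posterior is Inverse-Gamma(α + n/2, β + SS/2) = Inverse-Gamma(8.6, 31.63).
The mode of Inverse-Gamma(a, b) is b/(a+1) = 31.63/9.6 ≈ 3.2948.

σ̂²_MAP = 3.2948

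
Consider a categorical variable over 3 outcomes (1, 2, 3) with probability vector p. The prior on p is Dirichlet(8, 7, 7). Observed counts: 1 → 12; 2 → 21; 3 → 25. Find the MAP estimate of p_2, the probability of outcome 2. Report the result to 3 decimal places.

MAP estimate: 0.351

The posterior is Dirichlet(αᵢ + nᵢ) = Dirichlet(20, 28, 32).
For a Dirichlet(a₁,…,a_K) with all aᵢ > 1, the mode has j-th component (aⱼ − 1)/(Σaᵢ − K).
Here Σaᵢ = 80 and K = 3, so p_2 = (28 − 1)/(80 − 3) = 27/77 ≈ 0.351.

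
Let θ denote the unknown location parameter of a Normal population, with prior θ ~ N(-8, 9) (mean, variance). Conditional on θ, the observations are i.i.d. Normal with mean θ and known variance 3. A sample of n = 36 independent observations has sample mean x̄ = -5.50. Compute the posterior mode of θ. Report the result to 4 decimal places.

θ̂_MAP = -5.5229

n = 36, x̄ = -5.50.
For a Normal prior and Normal likelihood with known variance, the posterior is Normal; its mode equals its mean, the precision-weighted average.
Prior precision 1/σ₀² = 1/9; data precision n/σ² = 36/3 = 12.
θ̂ = ((1/9)·(-8) + 12·(-5.5)) / (1/9 + 12) = (-602/9)/(109/9) = -602/109 ≈ -5.5229.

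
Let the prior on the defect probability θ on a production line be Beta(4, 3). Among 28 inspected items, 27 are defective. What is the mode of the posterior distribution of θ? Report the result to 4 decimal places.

Prior: Beta(4, 3).
Data: 27 successes in 28 trials. The binomial likelihood contributes θ^27(1−θ)^1, so the posterior is Beta(4+27, 3+1) = Beta(31, 4).
For Beta(a, b) with a, b > 1 the mode is (a−1)/(a+b−2) = 30/33 ≈ 0.9091.

θ̂_MAP = 0.9091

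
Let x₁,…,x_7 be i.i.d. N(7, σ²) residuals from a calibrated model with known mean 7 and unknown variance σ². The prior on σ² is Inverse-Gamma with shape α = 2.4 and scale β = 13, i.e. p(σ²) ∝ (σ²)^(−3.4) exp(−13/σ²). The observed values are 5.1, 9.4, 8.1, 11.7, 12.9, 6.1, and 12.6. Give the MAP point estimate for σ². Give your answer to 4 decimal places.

σ̂²_MAP = 9.1051

Sum of squared deviations about the known mean: SS = (5.1−7)² + (9.4−7)² + (8.1−7)² + (11.7−7)² + (12.9−7)² + (6.1−7)² + (12.6−7)² = 99.65.
The Normal likelihood contributes (σ²)^(−n/2) exp(−SS/(2σ²)), so the posterior is Inverse-Gamma(α + n/2, β + SS/2) = Inverse-Gamma(5.9, 62.825).
The mode of Inverse-Gamma(a, b) is b/(a+1) = 62.825/6.9 ≈ 9.1051.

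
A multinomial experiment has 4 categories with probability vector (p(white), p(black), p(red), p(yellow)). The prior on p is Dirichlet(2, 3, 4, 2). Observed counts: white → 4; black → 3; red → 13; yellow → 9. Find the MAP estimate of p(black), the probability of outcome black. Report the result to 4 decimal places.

The posterior is Dirichlet(αᵢ + nᵢ) = Dirichlet(6, 6, 17, 11).
For a Dirichlet(a₁,…,a_K) with all aᵢ > 1, the mode has j-th component (aⱼ − 1)/(Σaᵢ − K).
Here Σaᵢ = 40 and K = 4, so p(black) = (6 − 1)/(40 − 4) = 5/36 ≈ 0.1389.

MAP estimate of p(black) = 0.1389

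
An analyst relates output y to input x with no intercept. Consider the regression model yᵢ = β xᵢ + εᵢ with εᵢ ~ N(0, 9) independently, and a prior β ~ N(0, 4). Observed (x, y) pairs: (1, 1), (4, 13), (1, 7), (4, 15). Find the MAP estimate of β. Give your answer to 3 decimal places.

log p(β | y) = −Σ(yᵢ − βxᵢ)²/(2·9) − β²/(2·4) + const.
Setting the derivative to zero: Σxᵢ(yᵢ − βxᵢ)/9 − β/4 = 0, so β = Σxᵢyᵢ / (Σxᵢ² + σ²/τ²).
Σxᵢyᵢ = 1·1 + 4·13 + 1·7 + 4·15 = 120; Σxᵢ² = 34; σ²/τ² = 2.25.
β̂_MAP = 120 / (34 + 2.25) = 120/36.25 ≈ 3.310.

β̂_MAP = 3.310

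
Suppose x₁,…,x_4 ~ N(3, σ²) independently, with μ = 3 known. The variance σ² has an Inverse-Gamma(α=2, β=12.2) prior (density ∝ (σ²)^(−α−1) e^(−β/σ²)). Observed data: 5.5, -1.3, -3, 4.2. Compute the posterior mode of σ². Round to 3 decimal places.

Sum of squared deviations about the known mean: SS = (5.5−3)² + (-1.3−3)² + (-3−3)² + (4.2−3)² = 62.18.
The Normal likelihood contributes (σ²)^(−n/2) exp(−SS/(2σ²)), so the posterior is Inverse-Gamma(α + n/2, β + SS/2) = Inverse-Gamma(4, 43.29).
The mode of Inverse-Gamma(a, b) is b/(a+1) = 43.29/5 ≈ 8.658.

σ̂²_MAP = 8.658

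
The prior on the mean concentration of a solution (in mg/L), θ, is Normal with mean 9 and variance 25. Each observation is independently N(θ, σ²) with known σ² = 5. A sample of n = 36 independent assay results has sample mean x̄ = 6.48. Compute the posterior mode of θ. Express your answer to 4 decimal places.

θ̂_MAP = 6.4939

n = 36, x̄ = 6.48.
For a Normal prior and Normal likelihood with known variance, the posterior is Normal; its mode equals its mean, the precision-weighted average.
Prior precision 1/σ₀² = 1/25 = 0.04; data precision n/σ² = 36/5 = 7.2.
θ̂ = (0.04·9 + 7.2·6.48) / (0.04 + 7.2) = 47.016/7.24 = 5877/905 ≈ 6.4939.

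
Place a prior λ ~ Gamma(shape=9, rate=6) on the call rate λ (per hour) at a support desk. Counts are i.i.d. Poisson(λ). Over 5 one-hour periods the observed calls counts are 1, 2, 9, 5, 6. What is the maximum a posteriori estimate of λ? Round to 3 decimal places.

Σxᵢ = 1+2+9+5+6 = 23, with n = 5.
Posterior ∝ λ^8e^(−6λ) · λ^23e^(−5λ) = λ^31e^(−11λ), i.e. Gamma(shape=32, rate=11).
The mode of a Gamma(a, b) with a ≥ 1 (shape–rate) is (a−1)/b = 31/11 ≈ 2.818.

λ̂_MAP = 2.818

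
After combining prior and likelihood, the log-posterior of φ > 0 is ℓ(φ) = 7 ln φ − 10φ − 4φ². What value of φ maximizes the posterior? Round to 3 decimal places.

φ̂_MAP = 0.500

ℓ'(φ) = 7/φ − 10 − 8φ. Setting this to zero and multiplying by φ: 8φ² + 10φ − 7 = 0.
φ = (−10 + √(10² + 4·8·7)) / (2·8) = (−10 + √324) / 16 = (−10 + 18)/16 = 1/2.
ℓ''(φ) = −7/φ² − 8 < 0, confirming a maximum.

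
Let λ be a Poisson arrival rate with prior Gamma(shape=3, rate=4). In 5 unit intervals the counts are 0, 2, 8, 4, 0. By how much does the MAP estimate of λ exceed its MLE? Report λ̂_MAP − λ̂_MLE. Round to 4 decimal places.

Σxᵢ = 14. Posterior is Gamma(17, 9); MAP = (17−1)/9 = 16/9 ≈ 1.77778.
MLE = x̄ = 14/5 ≈ 2.80000.
Difference = 16/9 − 14/5 = -46/45 ≈ -1.0222.

MAP − MLE = -1.0222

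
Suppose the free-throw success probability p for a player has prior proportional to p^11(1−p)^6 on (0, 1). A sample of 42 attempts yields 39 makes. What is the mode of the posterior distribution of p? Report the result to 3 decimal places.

The prior density ∝ p^11(1−p)^6 is the kernel of Beta(12, 7).
Data: 39 successes in 42 trials. The binomial likelihood contributes p^39(1−p)^3, so the posterior is Beta(12+39, 7+3) = Beta(51, 10).
For Beta(a, b) with a, b > 1 the mode is (a−1)/(a+b−2) = 50/59 ≈ 0.847.

p̂_MAP = 0.847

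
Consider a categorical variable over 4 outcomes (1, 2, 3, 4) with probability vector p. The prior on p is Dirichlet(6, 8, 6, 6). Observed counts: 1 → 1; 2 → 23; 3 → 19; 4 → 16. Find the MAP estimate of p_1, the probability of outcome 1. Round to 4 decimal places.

The posterior is Dirichlet(αᵢ + nᵢ) = Dirichlet(7, 31, 25, 22).
For a Dirichlet(a₁,…,a_K) with all aᵢ > 1, the mode has j-th component (aⱼ − 1)/(Σaᵢ − K).
Here Σaᵢ = 85 and K = 4, so p_1 = (7 − 1)/(85 − 4) = 6/81 ≈ 0.0741.

MAP estimate: 0.0741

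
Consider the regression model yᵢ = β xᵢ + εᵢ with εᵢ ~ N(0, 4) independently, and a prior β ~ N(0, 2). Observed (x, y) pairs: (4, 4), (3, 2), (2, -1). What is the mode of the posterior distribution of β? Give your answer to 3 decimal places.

β̂_MAP = 0.645

log p(β | y) = −Σ(yᵢ − βxᵢ)²/(2·4) − β²/(2·2) + const.
Setting the derivative to zero: Σxᵢ(yᵢ − βxᵢ)/4 − β/2 = 0, so β = Σxᵢyᵢ / (Σxᵢ² + σ²/τ²).
Σxᵢyᵢ = 4·4 + 3·2 + 2·(-1) = 20; Σxᵢ² = 29; σ²/τ² = 2.
β̂_MAP = 20 / (29 + 2) = 20/31 ≈ 0.645.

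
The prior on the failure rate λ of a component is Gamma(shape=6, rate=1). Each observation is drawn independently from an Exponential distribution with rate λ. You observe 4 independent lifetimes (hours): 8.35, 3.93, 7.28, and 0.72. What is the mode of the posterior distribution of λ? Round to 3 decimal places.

λ̂_MAP = 0.423

The Exponential(rate=λ) likelihood is ∝ λ^n e^(−λΣtᵢ). Here n = 4 and Σtᵢ = 8.35 + 3.93 + 7.28 + 0.72 = 20.28.
Posterior ∝ λ^5e^(−1λ) · λ^4e^(−20.28λ) = λ^9e^(−21.28λ), i.e. Gamma(10, 21.28).
Mode = (a−1)/b = 9/21.28 ≈ 0.423.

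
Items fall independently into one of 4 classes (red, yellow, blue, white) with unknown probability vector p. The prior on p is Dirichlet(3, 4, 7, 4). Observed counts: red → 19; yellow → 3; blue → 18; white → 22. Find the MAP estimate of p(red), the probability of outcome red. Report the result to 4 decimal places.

MAP estimate of p(red) = 0.2763

The posterior is Dirichlet(αᵢ + nᵢ) = Dirichlet(22, 7, 25, 26).
For a Dirichlet(a₁,…,a_K) with all aᵢ > 1, the mode has j-th component (aⱼ − 1)/(Σaᵢ − K).
Here Σaᵢ = 80 and K = 4, so p(red) = (22 − 1)/(80 − 4) = 21/76 ≈ 0.2763.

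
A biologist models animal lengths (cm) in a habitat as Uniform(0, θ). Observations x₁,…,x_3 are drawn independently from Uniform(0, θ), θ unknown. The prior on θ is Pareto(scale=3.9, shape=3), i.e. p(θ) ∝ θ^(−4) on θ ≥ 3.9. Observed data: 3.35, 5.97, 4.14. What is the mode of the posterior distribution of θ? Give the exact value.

θ̂_MAP = 5.97

The Uniform(0, θ) likelihood is θ^(−n) for θ ≥ max(xᵢ), zero otherwise. Here max(xᵢ) = 5.97.
Posterior ∝ θ^(−4) · θ^(−3) = θ^(−7) on θ ≥ max(3.9, 5.97) = 5.97.
This density is strictly decreasing in θ, so the posterior mode lies at the lower boundary of the support.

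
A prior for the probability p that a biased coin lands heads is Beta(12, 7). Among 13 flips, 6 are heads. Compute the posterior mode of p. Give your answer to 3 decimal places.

Prior: Beta(12, 7).
Data: 6 successes in 13 trials. The binomial likelihood contributes p^6(1−p)^7, so the posterior is Beta(12+6, 7+7) = Beta(18, 14).
For Beta(a, b) with a, b > 1 the mode is (a−1)/(a+b−2) = 17/30 ≈ 0.567.

p̂_MAP = 0.567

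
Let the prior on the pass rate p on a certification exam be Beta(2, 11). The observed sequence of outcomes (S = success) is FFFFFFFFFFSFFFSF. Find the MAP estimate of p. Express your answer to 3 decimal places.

p̂_MAP = 0.111

Prior: Beta(2, 11).
Data: 2 successes in 16 trials (from the sequence). The binomial likelihood contributes p^2(1−p)^14, so the posterior is Beta(2+2, 11+14) = Beta(4, 25).
For Beta(a, b) with a, b > 1 the mode is (a−1)/(a+b−2) = 3/27 ≈ 0.111.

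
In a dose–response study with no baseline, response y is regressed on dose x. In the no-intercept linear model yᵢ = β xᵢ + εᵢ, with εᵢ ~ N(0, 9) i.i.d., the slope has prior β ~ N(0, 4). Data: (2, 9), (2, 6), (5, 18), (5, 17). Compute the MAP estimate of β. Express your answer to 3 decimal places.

β̂_MAP = 3.402

log p(β | y) = −Σ(yᵢ − βxᵢ)²/(2·9) − β²/(2·4) + const.
Setting the derivative to zero: Σxᵢ(yᵢ − βxᵢ)/9 − β/4 = 0, so β = Σxᵢyᵢ / (Σxᵢ² + σ²/τ²).
Σxᵢyᵢ = 2·9 + 2·6 + 5·18 + 5·17 = 205; Σxᵢ² = 58; σ²/τ² = 2.25.
β̂_MAP = 205 / (58 + 2.25) = 205/60.25 ≈ 3.402.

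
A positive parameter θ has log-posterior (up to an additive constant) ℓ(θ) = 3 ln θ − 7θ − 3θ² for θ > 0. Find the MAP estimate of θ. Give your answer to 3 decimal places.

θ̂_MAP = 0.333

ℓ'(θ) = 3/θ − 7 − 6θ. Setting this to zero and multiplying by θ: 6θ² + 7θ − 3 = 0.
θ = (−7 + √(7² + 4·6·3)) / (2·6) = (−7 + √121) / 12 = (−7 + 11)/12 = 1/3.
ℓ''(θ) = −3/θ² − 6 < 0, confirming a maximum.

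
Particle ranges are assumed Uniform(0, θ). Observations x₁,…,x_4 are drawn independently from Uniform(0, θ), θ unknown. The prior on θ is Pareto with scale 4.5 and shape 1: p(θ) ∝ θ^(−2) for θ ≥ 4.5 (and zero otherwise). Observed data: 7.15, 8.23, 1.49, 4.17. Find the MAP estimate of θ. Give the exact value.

θ̂_MAP = 8.23

The Uniform(0, θ) likelihood is θ^(−n) for θ ≥ max(xᵢ), zero otherwise. Here max(xᵢ) = 8.23.
Posterior ∝ θ^(−2) · θ^(−4) = θ^(−6) on θ ≥ max(4.5, 8.23) = 8.23.
This density is strictly decreasing in θ, so the posterior mode lies at the lower boundary of the support.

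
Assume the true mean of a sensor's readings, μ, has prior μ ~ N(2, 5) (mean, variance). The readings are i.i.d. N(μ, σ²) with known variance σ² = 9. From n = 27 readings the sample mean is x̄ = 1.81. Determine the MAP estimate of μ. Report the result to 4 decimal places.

n = 27, x̄ = 1.81.
For a Normal prior and Normal likelihood with known variance, the posterior is Normal; its mode equals its mean, the precision-weighted average.
Prior precision 1/σ₀² = 1/5 = 0.2; data precision n/σ² = 27/9 = 3.
μ̂ = (0.2·2 + 3·1.81) / (0.2 + 3) = 5.83/3.2 = 1.821875 ≈ 1.8219.

μ̂_MAP = 1.8219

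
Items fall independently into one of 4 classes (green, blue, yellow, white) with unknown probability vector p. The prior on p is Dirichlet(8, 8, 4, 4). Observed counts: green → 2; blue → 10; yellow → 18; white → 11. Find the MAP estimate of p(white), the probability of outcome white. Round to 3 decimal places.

MAP estimate of p(white) = 0.230

The posterior is Dirichlet(αᵢ + nᵢ) = Dirichlet(10, 18, 22, 15).
For a Dirichlet(a₁,…,a_K) with all aᵢ > 1, the mode has j-th component (aⱼ − 1)/(Σaᵢ − K).
Here Σaᵢ = 65 and K = 4, so p(white) = (15 − 1)/(65 − 4) = 14/61 ≈ 0.230.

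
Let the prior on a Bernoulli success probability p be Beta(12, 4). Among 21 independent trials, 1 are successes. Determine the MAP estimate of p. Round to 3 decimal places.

Prior: Beta(12, 4).
Data: 1 success in 21 trials. The binomial likelihood contributes p(1−p)^20, so the posterior is Beta(12+1, 4+20) = Beta(13, 24).
For Beta(a, b) with a, b > 1 the mode is (a−1)/(a+b−2) = 12/35 ≈ 0.343.

p̂_MAP = 0.343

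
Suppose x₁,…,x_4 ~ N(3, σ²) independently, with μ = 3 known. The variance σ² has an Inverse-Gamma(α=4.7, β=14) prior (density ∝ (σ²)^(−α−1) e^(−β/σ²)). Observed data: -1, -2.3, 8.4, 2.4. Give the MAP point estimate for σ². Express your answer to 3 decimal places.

σ̂²_MAP = 6.598

Sum of squared deviations about the known mean: SS = (-1−3)² + (-2.3−3)² + (8.4−3)² + (2.4−3)² = 73.61.
The Normal likelihood contributes (σ²)^(−n/2) exp(−SS/(2σ²)), so the posterior is Inverse-Gamma(α + n/2, β + SS/2) = Inverse-Gamma(6.7, 50.805).
The mode of Inverse-Gamma(a, b) is b/(a+1) = 50.805/7.7 ≈ 6.598.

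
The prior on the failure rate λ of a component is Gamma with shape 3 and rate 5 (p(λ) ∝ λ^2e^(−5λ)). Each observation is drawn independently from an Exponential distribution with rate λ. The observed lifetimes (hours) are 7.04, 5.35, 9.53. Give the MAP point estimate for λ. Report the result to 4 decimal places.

λ̂_MAP = 0.1857

The Exponential(rate=λ) likelihood is ∝ λ^n e^(−λΣtᵢ). Here n = 3 and Σtᵢ = 7.04 + 5.35 + 9.53 = 21.92.
Posterior ∝ λ^2e^(−5λ) · λ^3e^(−21.92λ) = λ^5e^(−26.92λ), i.e. Gamma(6, 26.92).
Mode = (a−1)/b = 5/26.92 ≈ 0.1857.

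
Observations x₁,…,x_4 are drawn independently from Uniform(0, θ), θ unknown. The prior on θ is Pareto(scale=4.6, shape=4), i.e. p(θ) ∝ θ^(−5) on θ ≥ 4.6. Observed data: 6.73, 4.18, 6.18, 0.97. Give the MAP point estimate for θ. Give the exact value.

The Uniform(0, θ) likelihood is θ^(−n) for θ ≥ max(xᵢ), zero otherwise. Here max(xᵢ) = 6.73.
Posterior ∝ θ^(−5) · θ^(−4) = θ^(−9) on θ ≥ max(4.6, 6.73) = 6.73.
This density is strictly decreasing in θ, so the posterior mode lies at the lower boundary of the support.

θ̂_MAP = 6.73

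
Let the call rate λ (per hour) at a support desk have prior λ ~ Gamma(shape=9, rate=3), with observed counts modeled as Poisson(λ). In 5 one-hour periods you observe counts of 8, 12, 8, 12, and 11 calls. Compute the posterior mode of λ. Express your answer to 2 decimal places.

Σxᵢ = 8+12+8+12+11 = 51, with n = 5.
Posterior ∝ λ^8e^(−3λ) · λ^51e^(−5λ) = λ^59e^(−8λ), i.e. Gamma(shape=60, rate=8).
The mode of a Gamma(a, b) with a ≥ 1 (shape–rate) is (a−1)/b = 59/8 ≈ 7.38.

λ̂_MAP = 7.38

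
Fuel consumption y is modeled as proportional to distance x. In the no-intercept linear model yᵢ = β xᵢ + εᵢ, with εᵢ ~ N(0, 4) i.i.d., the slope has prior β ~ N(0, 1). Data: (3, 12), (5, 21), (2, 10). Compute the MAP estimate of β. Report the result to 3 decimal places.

log p(β | y) = −Σ(yᵢ − βxᵢ)²/(2·4) − β²/(2·1) + const.
Setting the derivative to zero: Σxᵢ(yᵢ − βxᵢ)/4 − β/1 = 0, so β = Σxᵢyᵢ / (Σxᵢ² + σ²/τ²).
Σxᵢyᵢ = 3·12 + 5·21 + 2·10 = 161; Σxᵢ² = 38; σ²/τ² = 4.
β̂_MAP = 161 / (38 + 4) = 161/42 ≈ 3.833.

β̂_MAP = 3.833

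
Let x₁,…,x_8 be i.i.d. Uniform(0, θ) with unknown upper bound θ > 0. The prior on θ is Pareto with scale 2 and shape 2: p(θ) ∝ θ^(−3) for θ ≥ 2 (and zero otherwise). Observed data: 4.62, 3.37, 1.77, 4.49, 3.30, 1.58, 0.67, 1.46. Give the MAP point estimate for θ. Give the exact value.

θ̂_MAP = 4.62

The Uniform(0, θ) likelihood is θ^(−n) for θ ≥ max(xᵢ), zero otherwise. Here max(xᵢ) = 4.62.
Posterior ∝ θ^(−3) · θ^(−8) = θ^(−11) on θ ≥ max(2, 4.62) = 4.62.
This density is strictly decreasing in θ, so the posterior mode lies at the lower boundary of the support.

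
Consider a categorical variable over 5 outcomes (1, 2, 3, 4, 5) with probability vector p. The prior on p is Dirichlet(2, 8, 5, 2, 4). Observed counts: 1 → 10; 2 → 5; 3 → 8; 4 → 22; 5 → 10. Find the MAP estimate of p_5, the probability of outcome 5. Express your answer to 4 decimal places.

The posterior is Dirichlet(αᵢ + nᵢ) = Dirichlet(12, 13, 13, 24, 14).
For a Dirichlet(a₁,…,a_K) with all aᵢ > 1, the mode has j-th component (aⱼ − 1)/(Σaᵢ − K).
Here Σaᵢ = 76 and K = 5, so p_5 = (14 − 1)/(76 − 5) = 13/71 ≈ 0.1831.

MAP estimate: 0.1831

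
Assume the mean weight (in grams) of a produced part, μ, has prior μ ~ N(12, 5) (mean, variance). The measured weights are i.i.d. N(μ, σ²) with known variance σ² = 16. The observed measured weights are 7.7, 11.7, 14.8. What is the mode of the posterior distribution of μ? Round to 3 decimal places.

μ̂_MAP = 11.710

n = 3; x̄ = (7.7 + 11.7 + 14.8)/3 = 34.2/3 = 11.4.
For a Normal prior and Normal likelihood with known variance, the posterior is Normal; its mode equals its mean, the precision-weighted average.
Prior precision 1/σ₀² = 1/5 = 0.2; data precision n/σ² = 3/16 = 0.1875.
μ̂ = (0.2·12 + 0.1875·11.4) / (0.2 + 0.1875) = 4.5375/0.3875 = 363/31 ≈ 11.710.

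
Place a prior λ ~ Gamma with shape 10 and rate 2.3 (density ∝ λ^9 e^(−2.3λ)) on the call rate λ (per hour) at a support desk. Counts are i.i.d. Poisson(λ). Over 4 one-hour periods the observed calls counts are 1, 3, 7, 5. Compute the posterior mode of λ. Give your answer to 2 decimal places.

λ̂_MAP = 3.97

Σxᵢ = 1+3+7+5 = 16, with n = 4.
Posterior ∝ λ^9e^(−2.3λ) · λ^16e^(−4λ) = λ^25e^(−6.3λ), i.e. Gamma(shape=26, rate=6.3).
The mode of a Gamma(a, b) with a ≥ 1 (shape–rate) is (a−1)/b = 25/6.3 ≈ 3.97.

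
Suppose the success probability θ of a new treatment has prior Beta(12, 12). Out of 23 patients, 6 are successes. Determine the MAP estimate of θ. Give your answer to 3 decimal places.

Prior: Beta(12, 12).
Data: 6 successes in 23 trials. The binomial likelihood contributes θ^6(1−θ)^17, so the posterior is Beta(12+6, 12+17) = Beta(18, 29).
For Beta(a, b) with a, b > 1 the mode is (a−1)/(a+b−2) = 17/45 ≈ 0.378.

θ̂_MAP = 0.378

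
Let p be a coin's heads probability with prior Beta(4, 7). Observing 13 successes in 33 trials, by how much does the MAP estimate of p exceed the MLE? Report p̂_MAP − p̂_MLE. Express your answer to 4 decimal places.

MAP − MLE = -0.0130

Posterior is Beta(17, 27); MAP = (17−1)/(44−2) = 16/42 ≈ 0.38095.
MLE ignores the prior: p̂_MLE = k/n = 13/33 ≈ 0.39394.
Difference = 16/42 − 13/33 = -1/77 ≈ -0.0130.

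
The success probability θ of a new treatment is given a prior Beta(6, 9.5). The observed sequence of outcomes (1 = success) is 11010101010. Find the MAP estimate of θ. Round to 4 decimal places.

θ̂_MAP = 0.4490

Prior: Beta(6, 9.5).
Data: 6 successes in 11 trials (from the sequence). The binomial likelihood contributes θ^6(1−θ)^5, so the posterior is Beta(6+6, 9.5+5) = Beta(12, 14.5).
For Beta(a, b) with a, b > 1 the mode is (a−1)/(a+b−2) = 11/24.5 ≈ 0.4490.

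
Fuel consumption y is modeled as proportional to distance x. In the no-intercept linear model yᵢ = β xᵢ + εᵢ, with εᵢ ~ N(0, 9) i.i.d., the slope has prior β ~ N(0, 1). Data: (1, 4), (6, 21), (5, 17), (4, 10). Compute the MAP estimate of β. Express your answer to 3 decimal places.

log p(β | y) = −Σ(yᵢ − βxᵢ)²/(2·9) − β²/(2·1) + const.
Setting the derivative to zero: Σxᵢ(yᵢ − βxᵢ)/9 − β/1 = 0, so β = Σxᵢyᵢ / (Σxᵢ² + σ²/τ²).
Σxᵢyᵢ = 1·4 + 6·21 + 5·17 + 4·10 = 255; Σxᵢ² = 78; σ²/τ² = 9.
β̂_MAP = 255 / (78 + 9) = 255/87 ≈ 2.931.

β̂_MAP = 2.931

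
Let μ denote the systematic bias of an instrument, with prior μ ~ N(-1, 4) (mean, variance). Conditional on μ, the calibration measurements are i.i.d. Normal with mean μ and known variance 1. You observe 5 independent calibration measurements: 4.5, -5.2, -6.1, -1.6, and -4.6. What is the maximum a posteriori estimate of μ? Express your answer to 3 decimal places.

μ̂_MAP = -2.524

n = 5; x̄ = (4.5 + (-5.2) + (-6.1) + (-1.6) + (-4.6))/5 = -13/5 = -2.6.
For a Normal prior and Normal likelihood with known variance, the posterior is Normal; its mode equals its mean, the precision-weighted average.
Prior precision 1/σ₀² = 1/4 = 0.25; data precision n/σ² = 5/1 = 5.
μ̂ = (0.25·(-1) + 5·(-2.6)) / (0.25 + 5) = (-13.25)/5.25 = -53/21 ≈ -2.524.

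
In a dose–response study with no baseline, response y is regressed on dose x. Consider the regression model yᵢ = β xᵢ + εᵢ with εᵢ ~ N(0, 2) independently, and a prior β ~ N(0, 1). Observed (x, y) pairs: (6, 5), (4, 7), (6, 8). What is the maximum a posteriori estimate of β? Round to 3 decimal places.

log p(β | y) = −Σ(yᵢ − βxᵢ)²/(2·2) − β²/(2·1) + const.
Setting the derivative to zero: Σxᵢ(yᵢ − βxᵢ)/2 − β/1 = 0, so β = Σxᵢyᵢ / (Σxᵢ² + σ²/τ²).
Σxᵢyᵢ = 6·5 + 4·7 + 6·8 = 106; Σxᵢ² = 88; σ²/τ² = 2.
β̂_MAP = 106 / (88 + 2) = 106/90 ≈ 1.178.

β̂_MAP = 1.178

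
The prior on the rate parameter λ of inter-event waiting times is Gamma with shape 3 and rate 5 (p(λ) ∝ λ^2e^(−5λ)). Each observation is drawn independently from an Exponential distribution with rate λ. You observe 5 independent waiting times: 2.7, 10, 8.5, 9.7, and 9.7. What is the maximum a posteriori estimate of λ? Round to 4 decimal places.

λ̂_MAP = 0.1535

The Exponential(rate=λ) likelihood is ∝ λ^n e^(−λΣtᵢ). Here n = 5 and Σtᵢ = 2.7 + 10 + 8.5 + 9.7 + 9.7 = 40.6.
Posterior ∝ λ^2e^(−5λ) · λ^5e^(−40.6λ) = λ^7e^(−45.6λ), i.e. Gamma(8, 45.6).
Mode = (a−1)/b = 7/45.6 ≈ 0.1535.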